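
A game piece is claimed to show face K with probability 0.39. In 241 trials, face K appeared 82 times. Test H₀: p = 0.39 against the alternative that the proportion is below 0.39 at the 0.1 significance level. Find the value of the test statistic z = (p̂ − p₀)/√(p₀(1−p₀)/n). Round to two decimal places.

p̂ = 82/241 ≈ 0.34025.
Standard error under H₀: √(0.39×0.61/241) = 0.03142.
z = (0.34025 − 0.39)/0.03142 = -0.04975/0.03142 = -1.58.
p-value = P(Z < -1.583) ≈ 0.0567. With α = 0.1, reject H₀.

z = -1.58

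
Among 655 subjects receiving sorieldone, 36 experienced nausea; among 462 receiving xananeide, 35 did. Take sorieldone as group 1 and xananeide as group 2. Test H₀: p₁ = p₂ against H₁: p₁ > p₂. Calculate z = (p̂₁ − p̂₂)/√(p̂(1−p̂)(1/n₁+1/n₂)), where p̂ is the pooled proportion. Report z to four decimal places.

z = -1.4030

p̂₁ = 36/655 ≈ 0.054962, p̂₂ = 35/462 ≈ 0.075758.
Pooled p̂ = (36+35)/(655+462) = 71/1117 = 0.063563.
SE = √(0.0595228 × 0.00369122) = 0.014823.
z = (0.054962 − 0.075758)/0.014823 = -0.020796/0.014823 = -1.4030.
p-value = P(Z > -1.403) ≈ 0.9197.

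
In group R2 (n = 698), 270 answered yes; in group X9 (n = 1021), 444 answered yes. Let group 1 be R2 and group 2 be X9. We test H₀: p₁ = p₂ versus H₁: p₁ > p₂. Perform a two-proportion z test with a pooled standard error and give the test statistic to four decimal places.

p̂₁ = 270/698 = 0.386819, p̂₂ = 444/1021 = 0.434868.
Pooled p̂ = (270+444)/(698+1021) = 714/1719 = 0.415358.
SE = √(0.242836 × 0.0024121) = 0.024202.
z = (0.386819 − 0.434868)/0.024202 = -0.048049/0.024202 = -1.9853.
p-value = P(Z > -1.985) ≈ 0.9764.

z = -1.9853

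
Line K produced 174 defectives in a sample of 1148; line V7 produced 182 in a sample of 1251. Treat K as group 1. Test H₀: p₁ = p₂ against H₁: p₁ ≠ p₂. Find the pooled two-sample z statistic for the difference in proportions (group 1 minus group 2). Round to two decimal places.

z = 0.42

p̂₁ = 174/1148 ≈ 0.1516, p̂₂ = 182/1251 ≈ 0.1455.
Pooled p̂ = (174+182)/(1148+1251) = 356/2399 = 0.1484.
SE = √(0.126374 × 0.00167044) = 0.0145.
z = (0.1516 − 0.1455)/0.0145 = 0.0061/0.0145 = 0.42.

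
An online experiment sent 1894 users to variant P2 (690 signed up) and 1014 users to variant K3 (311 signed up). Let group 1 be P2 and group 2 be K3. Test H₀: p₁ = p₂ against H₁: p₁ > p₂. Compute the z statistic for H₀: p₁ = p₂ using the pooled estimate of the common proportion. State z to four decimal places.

p̂₁ = 690/1894 = 0.3643083, p̂₂ = 311/1014 = 0.3067061.
Pooled p̂ = (690+311)/(1894+1014) = 1001/2908 = 0.3442228.
SE = √(p̂(1−p̂)(1/n₁+1/n₂)) = √(0.3442228·0.6557772·0.00151418) = √(0.0003418) = 0.0184878.
z = (0.3643083 − 0.3067061)/0.0184878 = 0.0576022/0.0184878 = 3.1157.

z = 3.1157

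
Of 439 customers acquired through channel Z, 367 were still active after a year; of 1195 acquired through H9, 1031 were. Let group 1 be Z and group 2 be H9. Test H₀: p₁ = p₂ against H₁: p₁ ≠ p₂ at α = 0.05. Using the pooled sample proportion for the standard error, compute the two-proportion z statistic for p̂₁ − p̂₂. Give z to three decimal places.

z = -1.365

p̂₁ = 367/439 = 0.835991, p̂₂ = 1031/1195 = 0.862762.
Pooled p̂ = (367+1031)/(439+1195) = 1398/1634 = 0.855569.
SE = √(p̂(1−p̂)(1/n₁+1/n₂)) = √(0.855569·0.144431·0.00311472) = √(0.000384888) = 0.019619.
z = (0.835991 − 0.862762)/0.019619 = -0.026771/0.019619 = -1.365.
Two-sided p-value ≈ 2·Φ(−1.365) = 0.1724, so at α = 0.05 we fail to reject H₀.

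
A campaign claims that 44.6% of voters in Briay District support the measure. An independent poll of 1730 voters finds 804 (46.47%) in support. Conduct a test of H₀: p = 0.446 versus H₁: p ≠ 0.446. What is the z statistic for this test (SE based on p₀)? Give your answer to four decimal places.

p̂ = 804/1730 = 0.464740.
SE = √(p₀(1−p₀)/n) = √(0.24708/1730) = 0.011951.
z = (0.464740 − 0.446)/0.011951 = 0.018740/0.011951 = 1.5681.
Two-sided p-value ≈ 2·Φ(−1.568) = 0.1169.

z = 1.5681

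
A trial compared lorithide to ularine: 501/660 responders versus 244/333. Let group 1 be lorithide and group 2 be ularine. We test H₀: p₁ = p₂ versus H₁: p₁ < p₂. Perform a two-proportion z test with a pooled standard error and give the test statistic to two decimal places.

z = 0.91

p̂₁ = 501/660 ≈ 0.7591, p̂₂ = 244/333 ≈ 0.7327.
Pooled p̂ = (501+244)/(660+333) = 745/993 = 0.7503.
SE = √(p̂(1−p̂)(1/n₁+1/n₂)) = √(0.7503·0.2497·0.00451815) = √(0.000846585) = 0.0291.
z = (0.7591 − 0.7327)/0.0291 = 0.0264/0.0291 = 0.91.
p-value = P(Z < 0.906) ≈ 0.8175.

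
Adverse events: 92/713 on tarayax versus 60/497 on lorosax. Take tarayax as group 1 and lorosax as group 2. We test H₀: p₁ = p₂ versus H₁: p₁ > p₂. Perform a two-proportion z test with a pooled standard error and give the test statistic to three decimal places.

z = 0.429

p̂₁ = 92/713 = 0.12903, p̂₂ = 60/497 = 0.12072.
Pooled p̂ = (92+60)/(713+497) = 152/1210 = 0.12562.
SE = √(0.109839 × 0.0034146) = 0.01937.
z = (0.12903 − 0.12072)/0.01937 = 0.00831/0.01937 = 0.429.
p-value = P(Z > 0.429) ≈ 0.3340.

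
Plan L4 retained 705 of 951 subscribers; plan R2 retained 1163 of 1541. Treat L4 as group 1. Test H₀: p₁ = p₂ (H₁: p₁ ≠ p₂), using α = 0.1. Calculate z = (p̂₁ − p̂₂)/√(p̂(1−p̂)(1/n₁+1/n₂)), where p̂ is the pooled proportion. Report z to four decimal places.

p̂₁ = 705/951 ≈ 0.7413249, p̂₂ = 1163/1541 ≈ 0.7547047.
Pooled p̂ = (705+1163)/(951+1541) = 1868/2492 = 0.7495987.
SE = √(p̂(1−p̂)(1/n₁+1/n₂)) = √(0.7495987·0.2504013·0.00170045) = √(0.000319176) = 0.0178655.
z = (0.7413249 − 0.7547047)/0.0178655 = -0.0133798/0.0178655 = -0.7489.
p-value = 2·P(Z > 0.749) ≈ 0.4539, so at α = 0.1 we fail to reject H₀.

z = -0.7489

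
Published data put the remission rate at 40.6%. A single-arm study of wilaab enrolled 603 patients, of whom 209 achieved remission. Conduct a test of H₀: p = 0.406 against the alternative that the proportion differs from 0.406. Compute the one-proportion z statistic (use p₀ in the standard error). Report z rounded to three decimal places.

z = -2.970

p̂ = 209/603 ≈ 0.34660.
SE = √(p₀(1−p₀)/n) = √(0.24116/603) = 0.02000.
z = (0.34660 − 0.406)/0.02000 = -0.05940/0.02000 = -2.970.
Two-sided p-value ≈ 2·Φ(−2.970) = 0.0030.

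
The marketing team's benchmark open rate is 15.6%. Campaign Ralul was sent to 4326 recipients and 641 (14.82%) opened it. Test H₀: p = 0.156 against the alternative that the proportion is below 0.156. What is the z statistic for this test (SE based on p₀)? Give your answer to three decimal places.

p̂ = 641/4326 = 0.148174.
Under H₀, SE = √(0.156·0.844/4326) = √(3.04355e-05) = 0.005517.
z = (0.148174 − 0.156)/0.005517 = -0.007826/0.005517 = -1.419.
p-value = P(Z < -1.419) ≈ 0.0780.

z = -1.419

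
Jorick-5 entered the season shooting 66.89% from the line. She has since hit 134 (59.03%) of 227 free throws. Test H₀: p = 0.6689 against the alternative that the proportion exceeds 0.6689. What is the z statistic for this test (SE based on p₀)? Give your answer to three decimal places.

z = -2.516

p̂ = 134/227 ≈ 0.59031.
Standard error under H₀: √(0.6689×0.3311/227) = 0.03124.
z = (0.59031 − 0.6689)/0.03124 = -0.07859/0.03124 = -2.516.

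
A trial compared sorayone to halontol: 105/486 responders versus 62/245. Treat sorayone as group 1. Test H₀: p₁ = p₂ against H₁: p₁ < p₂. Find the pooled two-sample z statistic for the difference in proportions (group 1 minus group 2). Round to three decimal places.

p̂₁ = 105/486 = 0.21605, p̂₂ = 62/245 = 0.25306.
Pooled p̂ = (105+62)/(486+245) = 167/731 = 0.22845.
SE = √(p̂(1−p̂)(1/n₁+1/n₂)) = √(0.22845·0.77155·0.00613925) = √(0.00108212) = 0.03290.
z = (0.21605 − 0.25306)/0.03290 = -0.03701/0.03290 = -1.125.
p-value = P(Z < -1.125) ≈ 0.1303.

z = -1.125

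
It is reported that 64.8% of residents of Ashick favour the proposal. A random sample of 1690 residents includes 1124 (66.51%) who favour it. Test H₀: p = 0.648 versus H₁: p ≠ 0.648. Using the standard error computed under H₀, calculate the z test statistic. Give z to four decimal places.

z = 1.4709

p̂ = 1124/1690 = 0.665089.
Under H₀, SE = √(0.648·0.352/1690) = √(0.000134968) = 0.011618.
z = (0.665089 − 0.648)/0.011618 = 0.017089/0.011618 = 1.4709.
p-value = 2·P(Z > 1.471) ≈ 0.1413.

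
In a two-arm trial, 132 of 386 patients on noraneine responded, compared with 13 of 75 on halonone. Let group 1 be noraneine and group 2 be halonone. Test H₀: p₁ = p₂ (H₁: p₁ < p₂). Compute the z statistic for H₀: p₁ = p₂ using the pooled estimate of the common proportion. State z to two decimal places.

z = 2.88

p̂₁ = 132/386 ≈ 0.3420, p̂₂ = 13/75 ≈ 0.1733.
Pooled p̂ = (132+13)/(386+75) = 145/461 = 0.3145.
SE = √(p̂(1−p̂)(1/n₁+1/n₂)) = √(0.3145·0.6855·0.015924) = √(0.00343325) = 0.0586.
z = (0.3420 − 0.1733)/0.0586 = 0.1687/0.0586 = 2.88.
p-value = P(Z < 2.878) ≈ 0.9980.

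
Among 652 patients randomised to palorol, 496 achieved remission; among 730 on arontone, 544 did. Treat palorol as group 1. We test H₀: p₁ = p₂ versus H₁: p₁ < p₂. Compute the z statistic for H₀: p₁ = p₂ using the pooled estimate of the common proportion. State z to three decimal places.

p̂₁ = 496/652 ≈ 0.76074, p̂₂ = 544/730 ≈ 0.74521.
Pooled p̂ = (496+544)/(652+730) = 1040/1382 = 0.75253.
SE = √(p̂(1−p̂)(1/n₁+1/n₂)) = √(0.75253·0.24747·0.00290361) = √(0.000540731) = 0.02325.
z = (0.76074 − 0.74521)/0.02325 = 0.01553/0.02325 = 0.668.

z = 0.668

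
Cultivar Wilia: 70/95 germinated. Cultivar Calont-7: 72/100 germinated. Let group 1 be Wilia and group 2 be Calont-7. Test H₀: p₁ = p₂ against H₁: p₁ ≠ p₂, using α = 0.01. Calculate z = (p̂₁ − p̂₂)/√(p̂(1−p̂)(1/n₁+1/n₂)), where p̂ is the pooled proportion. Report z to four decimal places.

z = 0.2642

p̂₁ = 70/95 = 0.736842, p̂₂ = 72/100 = 0.720000.
Pooled p̂ = (70+72)/(95+100) = 142/195 = 0.728205.
SE = √(p̂(1−p̂)(1/n₁+1/n₂)) = √(0.728205·0.271795·0.0205263) = √(0.00406262) = 0.063739.
z = (0.736842 − 0.720000)/0.063739 = 0.016842/0.063739 = 0.2642.
Two-sided p-value ≈ 2·Φ(−0.264) = 0.7916, so at α = 0.01 we fail to reject H₀.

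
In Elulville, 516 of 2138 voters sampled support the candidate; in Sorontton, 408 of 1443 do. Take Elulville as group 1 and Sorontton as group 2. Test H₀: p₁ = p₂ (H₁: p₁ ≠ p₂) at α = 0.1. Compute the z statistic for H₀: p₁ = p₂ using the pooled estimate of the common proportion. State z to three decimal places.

z = -2.777

p̂₁ = 516/2138 ≈ 0.241347, p̂₂ = 408/1443 ≈ 0.282744.
Pooled p̂ = (516+408)/(2138+1443) = 924/3581 = 0.258028.
SE = √(p̂(1−p̂)(1/n₁+1/n₂)) = √(0.258028·0.741972·0.00116073) = √(0.000222221) = 0.014907.
z = (0.241347 − 0.282744)/0.014907 = -0.041397/0.014907 = -2.777.
p-value = 2·P(Z > 2.777) ≈ 0.0055, so at α = 0.1 we reject H₀.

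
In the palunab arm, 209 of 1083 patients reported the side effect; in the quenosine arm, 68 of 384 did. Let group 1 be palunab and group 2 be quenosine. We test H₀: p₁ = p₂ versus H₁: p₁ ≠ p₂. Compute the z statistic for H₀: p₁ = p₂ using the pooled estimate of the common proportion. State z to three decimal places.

z = 0.684

p̂₁ = 209/1083 ≈ 0.19298, p̂₂ = 68/384 ≈ 0.17708.
Pooled p̂ = (209+68)/(1083+384) = 277/1467 = 0.18882.
SE = √(p̂(1−p̂)(1/n₁+1/n₂)) = √(0.18882·0.81118·0.00352753) = √(0.000540302) = 0.02324.
z = (0.19298 − 0.17708)/0.02324 = 0.01590/0.02324 = 0.684.
Two-sided p-value ≈ 2·Φ(−0.684) = 0.4940.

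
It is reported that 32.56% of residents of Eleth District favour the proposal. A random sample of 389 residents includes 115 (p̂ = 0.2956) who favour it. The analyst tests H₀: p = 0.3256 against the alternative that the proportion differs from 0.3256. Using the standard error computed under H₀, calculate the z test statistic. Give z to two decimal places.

z = -1.26

p̂ = 115/389 ≈ 0.2956.
Standard error under H₀: √(0.3256×0.6744/389) = 0.0238.
z = (0.2956 − 0.3256)/0.0238 = -0.0300/0.0238 = -1.26.
p-value = 2·P(Z > 1.261) ≈ 0.2072.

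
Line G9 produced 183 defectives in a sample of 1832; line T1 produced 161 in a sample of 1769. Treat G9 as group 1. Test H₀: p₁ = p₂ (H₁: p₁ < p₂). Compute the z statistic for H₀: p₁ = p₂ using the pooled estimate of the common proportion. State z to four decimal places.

p̂₁ = 183/1832 ≈ 0.099891, p̂₂ = 161/1769 ≈ 0.091012.
Pooled p̂ = (183+161)/(1832+1769) = 344/3601 = 0.095529.
SE = √(0.0864032 × 0.00111114) = 0.009798.
z = (0.099891 − 0.091012)/0.009798 = 0.008879/0.009798 = 0.9062.
p-value = P(Z < 0.906) ≈ 0.8176.

z = 0.9062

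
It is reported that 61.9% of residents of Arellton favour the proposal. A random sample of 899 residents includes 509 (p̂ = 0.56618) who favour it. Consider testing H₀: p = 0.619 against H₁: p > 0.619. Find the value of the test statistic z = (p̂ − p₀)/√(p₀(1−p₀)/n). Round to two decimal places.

p̂ = 509/899 ≈ 0.5662.
Standard error under H₀: √(0.619×0.381/899) = 0.0162.
z = (0.5662 − 0.619)/0.0162 = -0.0528/0.0162 = -3.26.
p-value = P(Z > -3.261) ≈ 0.9994.

z = -3.26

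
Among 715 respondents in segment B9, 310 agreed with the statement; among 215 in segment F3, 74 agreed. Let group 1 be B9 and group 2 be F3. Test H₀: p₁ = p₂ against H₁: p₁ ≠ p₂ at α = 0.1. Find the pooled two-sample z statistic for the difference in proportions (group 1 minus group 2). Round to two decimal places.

p̂₁ = 310/715 = 0.4336, p̂₂ = 74/215 = 0.3442.
Pooled p̂ = (310+74)/(715+215) = 384/930 = 0.4129.
SE = √(0.242414 × 0.00604976) = 0.0383.
z = (0.4336 − 0.3442)/0.0383 = 0.0894/0.0383 = 2.33.
p-value = 2·P(Z > 2.334) ≈ 0.0196, so at α = 0.1 we reject H₀.

z = 2.33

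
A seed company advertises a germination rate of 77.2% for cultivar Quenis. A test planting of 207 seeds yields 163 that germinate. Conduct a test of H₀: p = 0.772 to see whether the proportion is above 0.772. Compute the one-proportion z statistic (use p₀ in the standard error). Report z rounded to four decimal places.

z = 0.5295

p̂ = 163/207 = 0.787440.
Under H₀, SE = √(0.772·0.228/207) = √(0.000850319) = 0.029160.
z = (0.787440 − 0.772)/0.029160 = 0.015440/0.029160 = 0.5295.
p-value = P(Z > 0.529) ≈ 0.2982.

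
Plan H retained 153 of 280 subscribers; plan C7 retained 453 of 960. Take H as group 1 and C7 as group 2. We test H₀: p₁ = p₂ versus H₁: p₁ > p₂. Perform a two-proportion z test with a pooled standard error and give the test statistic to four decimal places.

z = 2.1959

p̂₁ = 153/280 = 0.546429, p̂₂ = 453/960 = 0.471875.
Pooled p̂ = (153+453)/(280+960) = 606/1240 = 0.488710.
SE = √(p̂(1−p̂)(1/n₁+1/n₂)) = √(0.488710·0.511290·0.0046131) = √(0.00115269) = 0.033951.
z = (0.546429 − 0.471875)/0.033951 = 0.074554/0.033951 = 2.1959.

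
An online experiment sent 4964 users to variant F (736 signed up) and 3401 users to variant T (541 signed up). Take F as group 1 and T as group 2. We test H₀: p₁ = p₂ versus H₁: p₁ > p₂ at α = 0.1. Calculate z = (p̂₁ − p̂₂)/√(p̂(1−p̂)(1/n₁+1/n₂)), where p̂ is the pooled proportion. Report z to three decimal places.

p̂₁ = 736/4964 = 0.148268, p̂₂ = 541/3401 = 0.159071.
Pooled p̂ = (736+541)/(4964+3401) = 1277/8365 = 0.152660.
SE = √(p̂(1−p̂)(1/n₁+1/n₂)) = √(0.152660·0.847340·0.000495482) = √(6.40929e-05) = 0.008006.
z = (0.148268 − 0.159071)/0.008006 = -0.010803/0.008006 = -1.349.
p-value = P(Z > -1.349) ≈ 0.9114. With α = 0.1, fail to reject H₀.

z = -1.349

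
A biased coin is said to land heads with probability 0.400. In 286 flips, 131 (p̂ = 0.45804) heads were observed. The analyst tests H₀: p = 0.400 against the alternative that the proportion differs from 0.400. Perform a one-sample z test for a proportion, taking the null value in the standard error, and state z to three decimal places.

z = 2.004

p̂ = 131/286 ≈ 0.458042.
Under H₀, SE = √(0.4·0.6/286) = √(0.000839161) = 0.028968.
z = (0.458042 − 0.4)/0.028968 = 0.058042/0.028968 = 2.004.
Two-sided p-value ≈ 2·Φ(−2.004) = 0.0451.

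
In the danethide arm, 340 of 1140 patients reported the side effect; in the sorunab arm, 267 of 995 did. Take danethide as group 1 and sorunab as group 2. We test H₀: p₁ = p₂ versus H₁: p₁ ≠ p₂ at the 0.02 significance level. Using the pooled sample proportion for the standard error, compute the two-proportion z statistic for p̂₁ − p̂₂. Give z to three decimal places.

p̂₁ = 340/1140 ≈ 0.29825, p̂₂ = 267/995 ≈ 0.26834.
Pooled p̂ = (340+267)/(1140+995) = 607/2135 = 0.28431.
SE = √(0.203477 × 0.00188222) = 0.01957.
z = (0.29825 − 0.26834)/0.01957 = 0.02991/0.01957 = 1.528.
p-value = 2·P(Z > 1.528) ≈ 0.1265. With α = 0.02, fail to reject H₀.

z = 1.528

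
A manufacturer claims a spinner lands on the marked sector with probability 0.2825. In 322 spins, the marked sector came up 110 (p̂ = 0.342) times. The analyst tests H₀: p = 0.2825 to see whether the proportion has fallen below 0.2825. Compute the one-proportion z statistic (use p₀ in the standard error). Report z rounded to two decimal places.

z = 2.36

p̂ = 110/322 ≈ 0.34161.
Under H₀, SE = √(0.2825·0.7175/322) = √(0.000629484) = 0.02509.
z = (0.34161 − 0.2825)/0.02509 = 0.05911/0.02509 = 2.36.
p-value = P(Z < 2.356) ≈ 0.9908.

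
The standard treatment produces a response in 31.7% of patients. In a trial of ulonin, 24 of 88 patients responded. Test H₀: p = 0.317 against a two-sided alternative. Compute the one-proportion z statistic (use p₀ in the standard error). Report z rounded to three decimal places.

p̂ = 24/88 = 0.27273.
Standard error under H₀: √(0.317×0.683/88) = 0.04960.
z = (0.27273 − 0.317)/0.04960 = -0.04427/0.04960 = -0.893.
Two-sided p-value ≈ 2·Φ(−0.893) = 0.3721.

z = -0.893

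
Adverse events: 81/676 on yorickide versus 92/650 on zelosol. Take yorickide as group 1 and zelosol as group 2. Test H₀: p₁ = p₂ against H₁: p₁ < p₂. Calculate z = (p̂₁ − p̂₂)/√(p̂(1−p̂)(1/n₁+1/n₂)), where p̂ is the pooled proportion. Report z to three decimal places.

p̂₁ = 81/676 ≈ 0.11982, p̂₂ = 92/650 ≈ 0.14154.
Pooled p̂ = (81+92)/(676+650) = 173/1326 = 0.13047.
SE = √(0.113446 × 0.00301775) = 0.01850.
z = (0.11982 − 0.14154)/0.01850 = -0.02172/0.01850 = -1.174.

z = -1.174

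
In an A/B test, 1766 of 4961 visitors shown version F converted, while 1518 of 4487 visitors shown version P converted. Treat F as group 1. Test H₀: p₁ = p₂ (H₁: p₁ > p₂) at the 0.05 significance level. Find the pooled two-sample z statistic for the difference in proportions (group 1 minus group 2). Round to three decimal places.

z = 1.801

p̂₁ = 1766/4961 = 0.35598, p̂₂ = 1518/4487 = 0.33831.
Pooled p̂ = (1766+1518)/(4961+4487) = 3284/9448 = 0.34759.
SE = √(p̂(1−p̂)(1/n₁+1/n₂)) = √(0.34759·0.65241·0.000424438) = √(9.625e-05) = 0.00981.
z = (0.35598 − 0.33831)/0.00981 = 0.01767/0.00981 = 1.801.
p-value = P(Z > 1.801) ≈ 0.0359, so at α = 0.05 we reject H₀.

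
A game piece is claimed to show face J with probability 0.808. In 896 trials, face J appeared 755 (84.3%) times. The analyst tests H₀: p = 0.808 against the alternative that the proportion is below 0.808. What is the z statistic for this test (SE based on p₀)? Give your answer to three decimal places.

z = 2.632

p̂ = 755/896 ≈ 0.842634.
Standard error under H₀: √(0.808×0.192/896) = 0.013158.
z = (0.842634 − 0.808)/0.013158 = 0.034634/0.013158 = 2.632.
p-value = P(Z < 2.632) ≈ 0.9958.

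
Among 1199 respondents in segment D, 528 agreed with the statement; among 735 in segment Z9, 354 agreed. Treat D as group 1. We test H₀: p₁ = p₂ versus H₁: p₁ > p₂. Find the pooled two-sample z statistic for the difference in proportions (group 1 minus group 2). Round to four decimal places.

p̂₁ = 528/1199 ≈ 0.440367, p̂₂ = 354/735 ≈ 0.481633.
Pooled p̂ = (528+354)/(1199+735) = 882/1934 = 0.456050.
SE = √(0.248068 × 0.00219457) = 0.023332.
z = (0.440367 − 0.481633)/0.023332 = -0.041266/0.023332 = -1.7686.

z = -1.7686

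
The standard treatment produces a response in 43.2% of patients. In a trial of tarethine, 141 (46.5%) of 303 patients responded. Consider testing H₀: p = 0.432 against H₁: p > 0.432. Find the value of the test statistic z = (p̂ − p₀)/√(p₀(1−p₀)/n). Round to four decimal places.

p̂ = 141/303 = 0.465347.
Standard error under H₀: √(0.432×0.568/303) = 0.028457.
z = (0.465347 − 0.432)/0.028457 = 0.033347/0.028457 = 1.1718.

z = 1.1718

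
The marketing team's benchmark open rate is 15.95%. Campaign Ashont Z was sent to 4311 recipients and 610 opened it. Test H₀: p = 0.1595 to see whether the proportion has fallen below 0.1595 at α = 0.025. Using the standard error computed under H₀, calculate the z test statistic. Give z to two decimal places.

p̂ = 610/4311 = 0.14150.
SE = √(p₀(1−p₀)/n) = √(0.13406/4311) = 0.00558.
z = (0.14150 − 0.1595)/0.00558 = -0.01800/0.00558 = -3.23.
p-value = P(Z < -3.228) ≈ 0.0006; since p < α = 0.025, reject H₀.

z = -3.23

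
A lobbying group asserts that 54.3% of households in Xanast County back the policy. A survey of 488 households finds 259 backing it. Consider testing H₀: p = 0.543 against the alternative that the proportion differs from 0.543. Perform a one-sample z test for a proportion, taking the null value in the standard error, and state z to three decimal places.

p̂ = 259/488 ≈ 0.53074.
Under H₀, SE = √(0.543·0.457/488) = √(0.000508506) = 0.02255.
z = (0.53074 − 0.543)/0.02255 = -0.01226/0.02255 = -0.544.

z = -0.544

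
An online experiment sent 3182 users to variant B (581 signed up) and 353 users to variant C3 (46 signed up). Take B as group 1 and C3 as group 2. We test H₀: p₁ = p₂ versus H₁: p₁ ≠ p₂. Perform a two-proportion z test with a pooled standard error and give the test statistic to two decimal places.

z = 2.44

p̂₁ = 581/3182 = 0.1826, p̂₂ = 46/353 = 0.1303.
Pooled p̂ = (581+46)/(3182+353) = 627/3535 = 0.1774.
SE = √(0.145909 × 0.00314713) = 0.0214.
z = (0.1826 − 0.1303)/0.0214 = 0.0523/0.0214 = 2.44.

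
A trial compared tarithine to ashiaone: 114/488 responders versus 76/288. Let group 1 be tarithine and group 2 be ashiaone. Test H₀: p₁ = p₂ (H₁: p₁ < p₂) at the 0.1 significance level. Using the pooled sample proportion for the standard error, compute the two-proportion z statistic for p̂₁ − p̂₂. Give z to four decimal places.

z = -0.9478

p̂₁ = 114/488 ≈ 0.233607, p̂₂ = 76/288 ≈ 0.263889.
Pooled p̂ = (114+76)/(488+288) = 190/776 = 0.244845.
SE = √(0.184896 × 0.0055214) = 0.031951.
z = (0.233607 − 0.263889)/0.031951 = -0.030282/0.031951 = -0.9478.
p-value = P(Z < -0.948) ≈ 0.1716. With α = 0.1, fail to reject H₀.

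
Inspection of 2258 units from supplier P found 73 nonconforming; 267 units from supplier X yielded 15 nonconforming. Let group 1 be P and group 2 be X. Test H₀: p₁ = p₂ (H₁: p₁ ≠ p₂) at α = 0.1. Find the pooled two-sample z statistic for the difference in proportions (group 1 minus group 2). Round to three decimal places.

p̂₁ = 73/2258 ≈ 0.03233, p̂₂ = 15/267 ≈ 0.05618.
Pooled p̂ = (73+15)/(2258+267) = 88/2525 = 0.03485.
SE = √(p̂(1−p̂)(1/n₁+1/n₂)) = √(0.03485·0.96515·0.00418819) = √(0.000140877) = 0.01187.
z = (0.03233 − 0.05618)/0.01187 = -0.02385/0.01187 = -2.009.
Two-sided p-value ≈ 2·Φ(−2.009) = 0.0445. With α = 0.1, reject H₀.

z = -2.009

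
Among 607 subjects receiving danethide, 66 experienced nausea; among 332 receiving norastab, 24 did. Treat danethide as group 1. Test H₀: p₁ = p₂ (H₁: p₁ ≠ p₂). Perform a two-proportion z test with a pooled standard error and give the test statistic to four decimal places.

p̂₁ = 66/607 = 0.108731, p̂₂ = 24/332 = 0.072289.
Pooled p̂ = (66+24)/(607+332) = 90/939 = 0.095847.
SE = √(0.0866601 × 0.00465949) = 0.020095.
z = (0.108731 − 0.072289)/0.020095 = 0.036442/0.020095 = 1.8135.
Two-sided p-value ≈ 2·Φ(−1.814) = 0.0697.

z = 1.8135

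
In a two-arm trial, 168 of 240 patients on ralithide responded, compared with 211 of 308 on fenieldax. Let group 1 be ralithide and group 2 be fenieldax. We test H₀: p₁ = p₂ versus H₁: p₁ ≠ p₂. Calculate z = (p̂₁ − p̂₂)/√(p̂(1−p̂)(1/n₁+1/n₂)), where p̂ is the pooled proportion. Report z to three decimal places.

p̂₁ = 168/240 = 0.70000, p̂₂ = 211/308 = 0.68506.
Pooled p̂ = (168+211)/(240+308) = 379/548 = 0.69161.
SE = √(p̂(1−p̂)(1/n₁+1/n₂)) = √(0.69161·0.30839·0.00741342) = √(0.00158119) = 0.03976.
z = (0.70000 − 0.68506)/0.03976 = 0.01494/0.03976 = 0.376.

z = 0.376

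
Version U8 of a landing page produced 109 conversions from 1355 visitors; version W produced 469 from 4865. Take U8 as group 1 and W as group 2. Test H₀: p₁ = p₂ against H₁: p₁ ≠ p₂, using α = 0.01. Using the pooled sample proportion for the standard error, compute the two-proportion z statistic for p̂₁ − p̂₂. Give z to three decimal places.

p̂₁ = 109/1355 = 0.080443, p̂₂ = 469/4865 = 0.096403.
Pooled p̂ = (109+469)/(1355+4865) = 578/6220 = 0.092926.
SE = √(0.0842908 × 0.000943557) = 0.008918.
z = (0.080443 − 0.096403)/0.008918 = -0.015960/0.008918 = -1.790.
p-value = 2·P(Z > 1.790) ≈ 0.0735; since p > α = 0.01, fail to reject H₀.

z = -1.790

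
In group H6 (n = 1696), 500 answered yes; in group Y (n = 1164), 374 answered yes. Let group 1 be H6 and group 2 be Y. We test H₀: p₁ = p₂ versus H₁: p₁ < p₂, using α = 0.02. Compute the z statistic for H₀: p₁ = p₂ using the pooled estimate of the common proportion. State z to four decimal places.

p̂₁ = 500/1696 ≈ 0.294811, p̂₂ = 374/1164 ≈ 0.321306.
Pooled p̂ = (500+374)/(1696+1164) = 874/2860 = 0.305594.
SE = √(p̂(1−p̂)(1/n₁+1/n₂)) = √(0.305594·0.694406·0.00144873) = √(0.00030743) = 0.017534.
z = (0.294811 − 0.321306)/0.017534 = -0.026495/0.017534 = -1.5111.
p-value = P(Z < -1.511) ≈ 0.0654, so at α = 0.02 we fail to reject H₀.

z = -1.5111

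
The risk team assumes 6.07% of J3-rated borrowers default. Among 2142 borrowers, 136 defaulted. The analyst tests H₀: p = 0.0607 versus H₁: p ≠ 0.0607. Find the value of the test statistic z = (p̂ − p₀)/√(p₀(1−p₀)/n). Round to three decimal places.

z = 0.541

p̂ = 136/2142 = 0.06349.
SE = √(p₀(1−p₀)/n) = √(0.057016/2142) = 0.00516.
z = (0.06349 − 0.0607)/0.00516 = 0.00279/0.00516 = 0.541.
p-value = 2·P(Z > 0.541) ≈ 0.5884.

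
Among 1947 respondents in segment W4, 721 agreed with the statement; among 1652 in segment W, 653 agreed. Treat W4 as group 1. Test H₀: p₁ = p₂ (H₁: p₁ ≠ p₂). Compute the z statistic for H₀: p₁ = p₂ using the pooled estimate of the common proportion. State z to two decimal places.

z = -1.54

p̂₁ = 721/1947 = 0.37031, p̂₂ = 653/1652 = 0.39528.
Pooled p̂ = (721+653)/(1947+1652) = 1374/3599 = 0.38177.
SE = √(0.236022 × 0.00111894) = 0.01625.
z = (0.37031 − 0.39528)/0.01625 = -0.02497/0.01625 = -1.54.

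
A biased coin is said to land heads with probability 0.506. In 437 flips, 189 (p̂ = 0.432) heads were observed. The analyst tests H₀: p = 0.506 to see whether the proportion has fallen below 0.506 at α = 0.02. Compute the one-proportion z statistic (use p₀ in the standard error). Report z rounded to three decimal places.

z = -3.073

p̂ = 189/437 ≈ 0.43249.
Standard error under H₀: √(0.506×0.494/437) = 0.02392.
z = (0.43249 − 0.506)/0.02392 = -0.07351/0.02392 = -3.073.
p-value = P(Z < -3.073) ≈ 0.0011; since p < α = 0.02, reject H₀.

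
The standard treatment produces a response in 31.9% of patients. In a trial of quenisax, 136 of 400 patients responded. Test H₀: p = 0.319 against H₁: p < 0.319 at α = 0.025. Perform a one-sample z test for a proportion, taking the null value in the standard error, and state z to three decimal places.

p̂ = 136/400 ≈ 0.34000.
Standard error under H₀: √(0.319×0.681/400) = 0.02330.
z = (0.34000 − 0.319)/0.02330 = 0.02100/0.02330 = 0.901.
p-value = P(Z < 0.901) ≈ 0.8162; since p > α = 0.025, fail to reject H₀.

z = 0.901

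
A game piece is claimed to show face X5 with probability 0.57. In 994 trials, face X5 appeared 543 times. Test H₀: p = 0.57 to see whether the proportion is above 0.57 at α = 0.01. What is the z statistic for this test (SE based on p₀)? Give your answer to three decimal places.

z = -1.511

p̂ = 543/994 = 0.54628.
Standard error under H₀: √(0.57×0.43/994) = 0.01570.
z = (0.54628 − 0.57)/0.01570 = -0.02372/0.01570 = -1.511.
p-value = P(Z > -1.511) ≈ 0.9346, so at α = 0.01 we fail to reject H₀.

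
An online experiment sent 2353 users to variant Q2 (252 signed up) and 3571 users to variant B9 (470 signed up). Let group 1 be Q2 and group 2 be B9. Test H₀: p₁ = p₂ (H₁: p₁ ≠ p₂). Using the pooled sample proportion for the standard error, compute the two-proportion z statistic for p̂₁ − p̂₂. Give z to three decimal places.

p̂₁ = 252/2353 ≈ 0.107097, p̂₂ = 470/3571 ≈ 0.131616.
Pooled p̂ = (252+470)/(2353+3571) = 722/5924 = 0.121877.
SE = √(0.107023 × 0.000705023) = 0.008686.
z = (0.107097 − 0.131616)/0.008686 = -0.024519/0.008686 = -2.823.
p-value = 2·P(Z > 2.823) ≈ 0.0048.

z = -2.823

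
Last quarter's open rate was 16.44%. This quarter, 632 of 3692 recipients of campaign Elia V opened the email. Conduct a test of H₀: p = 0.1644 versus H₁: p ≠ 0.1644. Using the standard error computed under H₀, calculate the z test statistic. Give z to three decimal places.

z = 1.112

p̂ = 632/3692 ≈ 0.171181.
Standard error under H₀: √(0.1644×0.8356/3692) = 0.006100.
z = (0.171181 − 0.1644)/0.006100 = 0.006781/0.006100 = 1.112.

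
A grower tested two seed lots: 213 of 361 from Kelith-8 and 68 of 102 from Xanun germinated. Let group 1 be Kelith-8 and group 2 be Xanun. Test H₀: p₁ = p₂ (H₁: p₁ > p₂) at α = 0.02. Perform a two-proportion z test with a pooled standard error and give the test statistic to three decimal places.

z = -1.399

p̂₁ = 213/361 = 0.59003, p̂₂ = 68/102 = 0.66667.
Pooled p̂ = (213+68)/(361+102) = 281/463 = 0.60691.
SE = √(p̂(1−p̂)(1/n₁+1/n₂)) = √(0.60691·0.39309·0.012574) = √(0.00299978) = 0.05477.
z = (0.59003 − 0.66667)/0.05477 = -0.07664/0.05477 = -1.399.
p-value = P(Z > -1.399) ≈ 0.9191; since p > α = 0.02, fail to reject H₀.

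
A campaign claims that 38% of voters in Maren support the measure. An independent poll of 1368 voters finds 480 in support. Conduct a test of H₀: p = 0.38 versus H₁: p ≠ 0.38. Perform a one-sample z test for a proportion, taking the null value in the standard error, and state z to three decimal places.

z = -2.219

p̂ = 480/1368 = 0.350877.
Under H₀, SE = √(0.38·0.62/1368) = √(0.000172222) = 0.013123.
z = (0.350877 − 0.38)/0.013123 = -0.029123/0.013123 = -2.219.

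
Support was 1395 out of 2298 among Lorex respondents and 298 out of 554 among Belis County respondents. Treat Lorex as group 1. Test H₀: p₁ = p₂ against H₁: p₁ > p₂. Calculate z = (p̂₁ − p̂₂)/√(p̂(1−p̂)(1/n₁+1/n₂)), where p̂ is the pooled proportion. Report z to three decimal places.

z = 2.974

p̂₁ = 1395/2298 ≈ 0.60705, p̂₂ = 298/554 ≈ 0.53791.
Pooled p̂ = (1395+298)/(2298+554) = 1693/2852 = 0.59362.
SE = √(0.241236 × 0.00224022) = 0.02325.
z = (0.60705 − 0.53791)/0.02325 = 0.06914/0.02325 = 2.974.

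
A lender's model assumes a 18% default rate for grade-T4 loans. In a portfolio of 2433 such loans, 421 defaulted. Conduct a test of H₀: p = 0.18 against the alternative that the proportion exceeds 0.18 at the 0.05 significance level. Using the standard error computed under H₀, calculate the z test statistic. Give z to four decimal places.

p̂ = 421/2433 ≈ 0.1730374.
Standard error under H₀: √(0.18×0.82/2433) = 0.0077888.
z = (0.1730374 − 0.18)/0.0077888 = -0.0069626/0.0077888 = -0.8939.
p-value = P(Z > -0.894) ≈ 0.8143. With α = 0.05, fail to reject H₀.

z = -0.8939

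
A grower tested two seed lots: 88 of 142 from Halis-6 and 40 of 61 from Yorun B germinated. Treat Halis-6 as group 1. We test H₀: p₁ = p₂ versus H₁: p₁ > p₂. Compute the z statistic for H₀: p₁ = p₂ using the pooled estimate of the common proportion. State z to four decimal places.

p̂₁ = 88/142 = 0.619718, p̂₂ = 40/61 = 0.655738.
Pooled p̂ = (88+40)/(142+61) = 128/203 = 0.630542.
SE = √(p̂(1−p̂)(1/n₁+1/n₂)) = √(0.630542·0.369458·0.0234357) = √(0.00545955) = 0.073889.
z = (0.619718 − 0.655738)/0.073889 = -0.036020/0.073889 = -0.4875.

z = -0.4875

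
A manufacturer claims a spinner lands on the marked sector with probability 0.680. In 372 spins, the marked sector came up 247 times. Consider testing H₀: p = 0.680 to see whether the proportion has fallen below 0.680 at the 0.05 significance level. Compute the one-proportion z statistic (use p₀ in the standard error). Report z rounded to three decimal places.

z = -0.662

p̂ = 247/372 = 0.66398.
Standard error under H₀: √(0.68×0.32/372) = 0.02419.
z = (0.66398 − 0.68)/0.02419 = -0.01602/0.02419 = -0.662.
p-value = P(Z < -0.662) ≈ 0.2538, so at α = 0.05 we fail to reject H₀.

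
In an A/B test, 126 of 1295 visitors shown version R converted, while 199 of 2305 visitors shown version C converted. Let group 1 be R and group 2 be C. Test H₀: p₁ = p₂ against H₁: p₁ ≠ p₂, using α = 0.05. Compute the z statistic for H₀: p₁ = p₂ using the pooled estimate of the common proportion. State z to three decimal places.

p̂₁ = 126/1295 ≈ 0.097297, p̂₂ = 199/2305 ≈ 0.086334.
Pooled p̂ = (126+199)/(1295+2305) = 325/3600 = 0.090278.
SE = √(p̂(1−p̂)(1/n₁+1/n₂)) = √(0.090278·0.909722·0.00120604) = √(9.90493e-05) = 0.009952.
z = (0.097297 − 0.086334)/0.009952 = 0.010963/0.009952 = 1.102.
Two-sided p-value ≈ 2·Φ(−1.102) = 0.2706, so at α = 0.05 we fail to reject H₀.

z = 1.102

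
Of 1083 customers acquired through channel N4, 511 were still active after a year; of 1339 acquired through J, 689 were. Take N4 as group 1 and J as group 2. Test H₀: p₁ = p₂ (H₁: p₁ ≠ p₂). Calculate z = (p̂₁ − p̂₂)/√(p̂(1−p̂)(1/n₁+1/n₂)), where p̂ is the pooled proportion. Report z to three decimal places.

p̂₁ = 511/1083 = 0.47184, p̂₂ = 689/1339 = 0.51456.
Pooled p̂ = (511+689)/(1083+1339) = 1200/2422 = 0.49546.
SE = √(p̂(1−p̂)(1/n₁+1/n₂)) = √(0.49546·0.50454·0.00167019) = √(0.000417512) = 0.02043.
z = (0.47184 − 0.51456)/0.02043 = -0.04272/0.02043 = -2.091.
p-value = 2·P(Z > 2.091) ≈ 0.0365.

z = -2.091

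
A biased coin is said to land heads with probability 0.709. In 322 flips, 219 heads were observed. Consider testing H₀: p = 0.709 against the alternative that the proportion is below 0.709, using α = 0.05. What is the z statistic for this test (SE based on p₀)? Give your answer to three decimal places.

z = -1.141

p̂ = 219/322 ≈ 0.68012.
Under H₀, SE = √(0.709·0.291/322) = √(0.000640742) = 0.02531.
z = (0.68012 − 0.709)/0.02531 = -0.02888/0.02531 = -1.141.
p-value = P(Z < -1.141) ≈ 0.1270. With α = 0.05, fail to reject H₀.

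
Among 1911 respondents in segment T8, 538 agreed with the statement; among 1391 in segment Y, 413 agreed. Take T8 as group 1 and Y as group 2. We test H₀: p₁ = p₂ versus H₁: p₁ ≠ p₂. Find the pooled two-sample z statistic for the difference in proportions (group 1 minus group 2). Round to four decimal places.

p̂₁ = 538/1911 ≈ 0.281528, p̂₂ = 413/1391 ≈ 0.296909.
Pooled p̂ = (538+413)/(1911+1391) = 951/3302 = 0.288007.
SE = √(0.205059 × 0.00124219) = 0.015960.
z = (0.281528 − 0.296909)/0.015960 = -0.015381/0.015960 = -0.9637.
p-value = 2·P(Z > 0.964) ≈ 0.3352.

z = -0.9637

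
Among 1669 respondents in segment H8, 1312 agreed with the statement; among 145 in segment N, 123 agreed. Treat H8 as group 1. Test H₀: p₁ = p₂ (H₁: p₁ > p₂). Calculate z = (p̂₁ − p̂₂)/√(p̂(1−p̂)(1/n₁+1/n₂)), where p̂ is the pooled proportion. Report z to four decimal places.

p̂₁ = 1312/1669 = 0.786099, p̂₂ = 123/145 = 0.848276.
Pooled p̂ = (1312+123)/(1669+145) = 1435/1814 = 0.791069.
SE = √(p̂(1−p̂)(1/n₁+1/n₂)) = √(0.791069·0.208931·0.00749571) = √(0.00123888) = 0.035198.
z = (0.786099 − 0.848276)/0.035198 = -0.062177/0.035198 = -1.7665.
p-value = P(Z > -1.766) ≈ 0.9613.

z = -1.7665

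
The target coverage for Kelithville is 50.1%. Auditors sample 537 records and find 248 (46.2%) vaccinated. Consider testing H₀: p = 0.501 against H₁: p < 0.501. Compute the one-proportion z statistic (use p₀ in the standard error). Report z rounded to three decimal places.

z = -1.816

p̂ = 248/537 = 0.46182.
Under H₀, SE = √(0.501·0.499/537) = √(0.000465547) = 0.02158.
z = (0.46182 − 0.501)/0.02158 = -0.03918/0.02158 = -1.816.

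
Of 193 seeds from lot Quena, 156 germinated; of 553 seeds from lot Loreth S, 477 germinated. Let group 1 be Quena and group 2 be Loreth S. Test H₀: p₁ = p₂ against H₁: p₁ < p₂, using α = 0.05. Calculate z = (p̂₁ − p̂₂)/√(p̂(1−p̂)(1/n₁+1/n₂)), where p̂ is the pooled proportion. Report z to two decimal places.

p̂₁ = 156/193 ≈ 0.8083, p̂₂ = 477/553 ≈ 0.8626.
Pooled p̂ = (156+477)/(193+553) = 633/746 = 0.8485.
SE = √(0.12853 × 0.00698967) = 0.0300.
z = (0.8083 − 0.8626)/0.0300 = -0.0543/0.0300 = -1.81.
p-value = P(Z < -1.811) ≈ 0.0351, so at α = 0.05 we reject H₀.

z = -1.81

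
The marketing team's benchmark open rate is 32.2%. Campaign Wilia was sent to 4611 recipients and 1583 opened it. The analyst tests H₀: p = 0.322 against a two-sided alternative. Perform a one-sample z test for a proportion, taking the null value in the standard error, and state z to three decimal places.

z = 3.097

p̂ = 1583/4611 ≈ 0.34331.
Standard error under H₀: √(0.322×0.678/4611) = 0.00688.
z = (0.34331 − 0.322)/0.00688 = 0.02131/0.00688 = 3.097.
Two-sided p-value ≈ 2·Φ(−3.097) = 0.0020.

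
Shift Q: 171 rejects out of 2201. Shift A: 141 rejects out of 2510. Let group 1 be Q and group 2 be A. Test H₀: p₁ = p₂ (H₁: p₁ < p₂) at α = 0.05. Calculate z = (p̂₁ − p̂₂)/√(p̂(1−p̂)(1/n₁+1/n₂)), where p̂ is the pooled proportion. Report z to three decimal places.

z = 2.963

p̂₁ = 171/2201 ≈ 0.07769, p̂₂ = 141/2510 ≈ 0.05618.
Pooled p̂ = (171+141)/(2201+2510) = 312/4711 = 0.06623.
SE = √(p̂(1−p̂)(1/n₁+1/n₂)) = √(0.06623·0.93377·0.000852745) = √(5.27353e-05) = 0.00726.
z = (0.07769 − 0.05618)/0.00726 = 0.02151/0.00726 = 2.963.
p-value = P(Z < 2.963) ≈ 0.9985; since p > α = 0.05, fail to reject H₀.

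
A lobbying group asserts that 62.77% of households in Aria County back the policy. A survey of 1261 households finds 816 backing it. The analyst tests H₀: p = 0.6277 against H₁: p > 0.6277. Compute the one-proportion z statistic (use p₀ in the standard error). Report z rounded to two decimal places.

z = 1.43

p̂ = 816/1261 ≈ 0.6471.
SE = √(p₀(1−p₀)/n) = √(0.23369/1261) = 0.0136.
z = (0.6471 − 0.6277)/0.0136 = 0.0194/0.0136 = 1.43.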